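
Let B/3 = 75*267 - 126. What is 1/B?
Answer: 1/59697 ≈ 1.6751e-5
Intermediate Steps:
B = 59697 (B = 3*(75*267 - 126) = 3*(20025 - 126) = 3*19899 = 59697)
1/B = 1/59697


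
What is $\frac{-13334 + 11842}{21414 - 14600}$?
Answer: $- \frac{746}{3407} \approx -0.21896$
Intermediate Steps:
$\frac{-13334 + 11842}{21414 - 14600} = - \frac{1492}{6814} = \left(-1492\right) \frac{1}{6814} = - \frac{746}{3407}$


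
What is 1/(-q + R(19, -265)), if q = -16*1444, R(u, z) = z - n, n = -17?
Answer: 1/22856 ≈ 4.3752e-5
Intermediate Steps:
R(u, z) = 17 + z (R(u, z) = z - 1*(-17) = z + 17 = 17 + z)
q = -23104
1/(-q + R(19, -265)) = 1/(-1*(-23104) + (17 - 265)) = 1/(23104 - 248) = 1/22856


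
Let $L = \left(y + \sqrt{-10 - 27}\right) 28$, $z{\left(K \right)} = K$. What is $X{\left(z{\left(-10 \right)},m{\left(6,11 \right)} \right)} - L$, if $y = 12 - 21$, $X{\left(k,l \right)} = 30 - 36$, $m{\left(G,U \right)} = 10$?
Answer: $246 - 28 i \sqrt{37} \approx 246.0 - 170.32 i$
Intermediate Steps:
$X{\left(k,l \right)} = -6$
$y = -9$
$L = -252 + 28 i \sqrt{37}$ ($L = \left(-9 + \sqrt{-10 - 27}\right) 28 = \left(-9 + \sqrt{-37}\right) 28 = \left(-9 + i \sqrt{37}\right) 28 = -252 + 28 i \sqrt{37} \approx -252.0 + 170.32 i$)
$X{\left(z{\left(-10 \right)},m{\left(6,11 \right)} \right)} - L = -6 - \left(-252 + 28 i \sqrt{37}\right) = -6 + \left(252 - 28 i \sqrt{37}\right) = 246 - 28 i \sqrt{37}$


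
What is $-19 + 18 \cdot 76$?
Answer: $1349$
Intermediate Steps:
$-19 + 18 \cdot 76 = -19 + 1368 = 1349$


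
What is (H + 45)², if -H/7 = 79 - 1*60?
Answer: 7744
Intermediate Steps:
H = -133 (H = -7*(79 - 1*60) = -7*(79 - 60) = -7*19 = -133)
(H + 45)² = (-133 + 45)² = (-88)² = 7744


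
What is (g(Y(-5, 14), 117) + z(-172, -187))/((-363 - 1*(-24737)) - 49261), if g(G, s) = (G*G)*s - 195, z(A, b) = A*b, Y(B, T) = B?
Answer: -34894/24887 ≈ -1.4021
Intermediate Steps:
g(G, s) = -195 + s*G² (g(G, s) = G²*s - 195 = s*G² - 195 = -195 + s*G²)
(g(Y(-5, 14), 117) + z(-172, -187))/((-363 - 1*(-24737)) - 49261) = ((-195 + 117*(-5)²) - 172*(-187))/((-363 - 1*(-24737)) - 49261) = ((-195 + 117*25) + 32164)/((-363 + 24737) - 49261) = ((-195 + 2925) + 32164)/(24374 - 49261) = (2730 + 32164)/(-24887) = 34894*(-1/24887) = -34894/24887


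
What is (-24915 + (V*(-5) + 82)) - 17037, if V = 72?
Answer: -42230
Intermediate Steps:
(-24915 + (V*(-5) + 82)) - 17037 = (-24915 + (72*(-5) + 82)) - 17037 = (-24915 + (-360 + 82)) - 17037 = (-24915 - 278) - 17037 = -25193 - 17037 = -42230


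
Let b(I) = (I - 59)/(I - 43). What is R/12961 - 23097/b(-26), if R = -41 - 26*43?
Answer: -20655953488/1101685 ≈ -18749.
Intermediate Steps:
R = -1159 (R = -41 - 1118 = -1159)
b(I) = (-59 + I)/(-43 + I)
R/12961 - 23097/b(-26) = -1159/12961 - 23097*(-43 - 26)/(-59 - 26) = -1159*1/12961 - 23097/(-85/(-69)) = -1159/12961 - 23097/((-1/69*(-85))) = -1159/12961 - 23097/85/69 = -1159/12961 - 23097*69/85 = -1159/12961 - 1593693/85 = -20655953488/1101685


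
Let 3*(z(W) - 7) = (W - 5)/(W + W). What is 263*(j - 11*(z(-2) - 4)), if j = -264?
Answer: -957583/12 ≈ -79799.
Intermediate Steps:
z(W) = 7 + (-5 + W)/(6*W) (z(W) = 7 + ((W - 5)/(W + W))/3 = 7 + ((-5 + W)/((2*W)))/3 = 7 + ((-5 + W)*(1/(2*W)))/3 = 7 + ((-5 + W)/(2*W))/3 = 7 + (-5 + W)/(6*W))
263*(j - 11*(z(-2) - 4)) = 263*(-264 - 11*((⅙)*(-5 + 43*(-2))/(-2) - 4)) = 263*(-264 - 11*((⅙)*(-½)*(-5 - 86) - 4)) = 263*(-264 - 11*((⅙)*(-½)*(-91) - 4)) = 263*(-264 - 11*(91/12 - 4)) = 263*(-264 - 11*43/12) = 263*(-264 - 473/12) = 263*(-3641/12) = -957583/12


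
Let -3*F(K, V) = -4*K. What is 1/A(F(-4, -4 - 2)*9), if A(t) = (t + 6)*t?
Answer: 1/2016 ≈ 0.00049603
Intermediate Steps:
F(K, V) = 4*K/3 (F(K, V) = -(-4)*K/3 = 4*K/3)
A(t) = t*(6 + t) (A(t) = (6 + t)*t = t*(6 + t))
1/A(F(-4, -4 - 2)*9) = 1/((((4/3)*(-4))*9)*(6 + ((4/3)*(-4))*9)) = 1/((-16/3*9)*(6 - 16/3*9)) = 1/(-48*(6 - 48)) = 1/(-48*(-42)) = 1/2016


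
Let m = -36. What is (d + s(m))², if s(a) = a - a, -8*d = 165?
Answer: 27225/64 ≈ 425.39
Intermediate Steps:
d = -165/8 (d = -⅛*165 = -165/8 ≈ -20.625)
s(a) = 0
(d + s(m))² = (-165/8 + 0)² = (-165/8)² = 27225/64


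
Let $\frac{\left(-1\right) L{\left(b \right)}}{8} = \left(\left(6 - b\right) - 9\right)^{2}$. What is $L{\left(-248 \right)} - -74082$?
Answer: $-406118$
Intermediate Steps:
$L{\left(b \right)} = - 8 \left(-3 - b\right)^{2}$ ($L{\left(b \right)} = - 8 \left(\left(6 - b\right) - 9\right)^{2} = - 8 \left(-3 - b\right)^{2}$)
$L{\left(-248 \right)} - -74082 = - 8 \left(3 - 248\right)^{2} - -74082 = - 8 \left(-245\right)^{2} + 74082 = \left(-8\right) 60025 + 74082 = -480200 + 74082 = -406118$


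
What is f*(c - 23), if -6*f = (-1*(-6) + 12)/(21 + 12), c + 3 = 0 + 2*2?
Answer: 2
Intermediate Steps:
c = 1 (c = -3 + (0 + 2*2) = -3 + (0 + 4) = -3 + 4 = 1)
f = -1/11 (f = -(-1*(-6) + 12)/(6*(21 + 12)) = -(6 + 12)/(6*33) = -3/33 = -⅙*6/11 = -1/11 ≈ -0.090909)
f*(c - 23) = -(1 - 23)/11 = -1/11*(-22) = 2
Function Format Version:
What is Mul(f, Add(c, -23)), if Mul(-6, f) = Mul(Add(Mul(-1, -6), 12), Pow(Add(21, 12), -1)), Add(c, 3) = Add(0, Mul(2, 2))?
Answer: 2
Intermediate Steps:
c = 1 (c = Add(-3, Add(0, Mul(2, 2))) = Add(-3, Add(0, 4)) = Add(-3, 4) = 1)
f = Rational(-1, 11) (f = Mul(Rational(-1, 6), Mul(Add(Mul(-1, -6), 12), Pow(Add(21, 12), -1))) = Mul(Rational(-1, 6), Mul(Add(6, 12), Pow(33, -1))) = Mul(Rational(-1, 6), Mul(18, Rational(1, 33))) = Mul(Rational(-1, 6), Rational(6, 11)) = Rational(-1, 11) ≈ -0.090909)
Mul(f, Add(c, -23)) = Mul(Rational(-1, 11), Add(1, -23)) = Mul(Rational(-1, 11), -22) = 2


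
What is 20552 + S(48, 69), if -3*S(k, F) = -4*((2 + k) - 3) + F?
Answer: 61775/3 ≈ 20592.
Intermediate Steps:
S(k, F) = -4/3 - F/3 + 4*k/3 (S(k, F) = -(-4*((2 + k) - 3) + F)/3 = -(-4*(-1 + k) + F)/3 = -((4 - 4*k) + F)/3 = -(4 + F - 4*k)/3 = -4/3 - F/3 + 4*k/3)
20552 + S(48, 69) = 20552 + (-4/3 - ⅓*69 + (4/3)*48) = 20552 + (-4/3 - 23 + 64) = 20552 + 119/3 = 61775/3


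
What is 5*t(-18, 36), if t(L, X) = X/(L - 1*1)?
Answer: -180/19 ≈ -9.4737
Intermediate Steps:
t(L, X) = X/(-1 + L) (t(L, X) = X/(L - 1) = X/(-1 + L))
5*t(-18, 36) = 5*(36/(-1 - 18)) = 5*(36/(-19)) = 5*(36*(-1/19)) = 5*(-36/19) = -180/19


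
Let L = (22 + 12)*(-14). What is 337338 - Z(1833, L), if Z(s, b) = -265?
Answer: 337603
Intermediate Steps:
L = -476 (L = 34*(-14) = -476)
337338 - Z(1833, L) = 337338 - 1*(-265) = 337338 + 265 = 337603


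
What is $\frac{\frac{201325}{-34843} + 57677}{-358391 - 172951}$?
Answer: $- \frac{1004719193}{9256774653} \approx -0.10854$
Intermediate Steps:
$\frac{\frac{201325}{-34843} + 57677}{-358391 - 172951} = \frac{201325 \left(- \frac{1}{34843}\right) + 57677}{-531342} = \left(- \frac{201325}{34843} + 57677\right) \left(- \frac{1}{531342}\right) = \frac{2009438386}{34843} \left(- \frac{1}{531342}\right) = - \frac{1004719193}{9256774653}$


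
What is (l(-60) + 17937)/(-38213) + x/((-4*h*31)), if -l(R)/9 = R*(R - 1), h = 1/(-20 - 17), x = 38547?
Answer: 54502731279/4738412 ≈ 11502.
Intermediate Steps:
h = -1/37 (h = 1/(-37) = -1/37 ≈ -0.027027)
l(R) = -9*R*(-1 + R) (l(R) = -9*R*(R - 1) = -9*R*(-1 + R))
(l(-60) + 17937)/(-38213) + x/((-4*h*31)) = (9*(-60)*(1 - 1*(-60)) + 17937)/(-38213) + 38547/((-4*(-1/37)*31)) = (9*(-60)*(1 + 60) + 17937)*(-1/38213) + 38547/(((4/37)*31)) = (9*(-60)*61 + 17937)*(-1/38213) + 38547/(124/37) = (-32940 + 17937)*(-1/38213) + 38547*(37/124) = -15003*(-1/38213) + 1426239/124 = 15003/38213 + 1426239/124 = 54502731279/4738412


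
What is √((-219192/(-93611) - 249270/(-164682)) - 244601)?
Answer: I*√32953294307823565186434/367048731 ≈ 494.57*I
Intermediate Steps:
√((-219192/(-93611) - 249270/(-164682)) - 244601) = √((-219192*(-1/93611) - 249270*(-1/164682)) - 244601) = √((219192/93611 + 5935/3921) - 244601) = √(1415033117/367048731 - 244601) = √(-89779071618214/367048731) = I*√32953294307823565186434/367048731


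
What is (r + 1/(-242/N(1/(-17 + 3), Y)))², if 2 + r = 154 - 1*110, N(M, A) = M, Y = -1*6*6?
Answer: 20248436209/11478544 ≈ 1764.0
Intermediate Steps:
Y = -36 (Y = -6*6 = -36)
r = 42 (r = -2 + (154 - 1*110) = -2 + (154 - 110) = -2 + 44 = 42)
(r + 1/(-242/N(1/(-17 + 3), Y)))² = (42 + 1/(-242/(1/(-17 + 3))))² = (42 + 1/(-242/(1/(-14))))² = (42 + 1/(-242/(-1/14)))² = (42 + 1/(-242*(-14)))² = (42 + 1/3388)² = (142297/3388)² = 20248436209/11478544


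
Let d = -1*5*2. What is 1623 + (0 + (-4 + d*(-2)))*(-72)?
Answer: 471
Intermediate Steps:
d = -10 (d = -5*2 = -10)
1623 + (0 + (-4 + d*(-2)))*(-72) = 1623 + (0 + (-4 - 10*(-2)))*(-72) = 1623 + (0 + (-4 + 20))*(-72) = 1623 + (0 + 16)*(-72) = 1623 + 16*(-72) = 1623 - 1152 = 471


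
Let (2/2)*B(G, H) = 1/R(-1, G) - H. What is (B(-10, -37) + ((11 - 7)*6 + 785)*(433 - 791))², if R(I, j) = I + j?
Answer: 10147002510096/121 ≈ 8.3859e+10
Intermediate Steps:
B(G, H) = 1/(-1 + G) - H
(B(-10, -37) + ((11 - 7)*6 + 785)*(433 - 791))² = ((1 - 1*(-37)*(-1 - 10))/(-1 - 10) + ((11 - 7)*6 + 785)*(433 - 791))² = ((1 - 1*(-37)*(-11))/(-11) + (4*6 + 785)*(-358))² = (-(1 - 407)/11 + (24 + 785)*(-358))² = (-1/11*(-406) + 809*(-358))² = (406/11 - 289622)² = (-3185436/11)² = 10147002510096/121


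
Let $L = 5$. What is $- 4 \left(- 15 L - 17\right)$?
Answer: $368$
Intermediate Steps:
$- 4 \left(- 15 L - 17\right) = - 4 \left(\left(-15\right) 5 - 17\right) = - 4 \left(-75 - 17\right) = \left(-4\right) \left(-92\right) = 368$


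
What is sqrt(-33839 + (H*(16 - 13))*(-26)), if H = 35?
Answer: I*sqrt(36569) ≈ 191.23*I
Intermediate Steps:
sqrt(-33839 + (H*(16 - 13))*(-26)) = sqrt(-33839 + (35*(16 - 13))*(-26)) = sqrt(-33839 + (35*3)*(-26)) = sqrt(-33839 + 105*(-26)) = sqrt(-33839 - 2730) = sqrt(-36569) = I*sqrt(36569)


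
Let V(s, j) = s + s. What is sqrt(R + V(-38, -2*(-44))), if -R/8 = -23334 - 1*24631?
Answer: 2*sqrt(95911) ≈ 619.39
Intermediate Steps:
V(s, j) = 2*s
R = 383720 (R = -8*(-23334 - 1*24631) = -8*(-23334 - 24631) = -8*(-47965) = 383720)
sqrt(R + V(-38, -2*(-44))) = sqrt(383720 + 2*(-38)) = sqrt(383720 - 76) = sqrt(383644) = 2*sqrt(95911)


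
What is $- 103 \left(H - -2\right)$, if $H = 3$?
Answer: $-515$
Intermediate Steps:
$- 103 \left(H - -2\right) = - 103 \left(3 - -2\right) = - 103 \left(3 + 2\right) = \left(-103\right) 5 = -515$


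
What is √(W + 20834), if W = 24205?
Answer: √45039 ≈ 212.22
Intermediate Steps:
√(W + 20834) = √(24205 + 20834) = √45039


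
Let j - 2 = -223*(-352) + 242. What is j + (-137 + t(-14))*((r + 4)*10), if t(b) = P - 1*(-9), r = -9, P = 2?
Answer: 85040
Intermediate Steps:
t(b) = 11 (t(b) = 2 - 1*(-9) = 2 + 9 = 11)
j = 78740 (j = 2 + (-223*(-352) + 242) = 2 + (78496 + 242) = 2 + 78738 = 78740)
j + (-137 + t(-14))*((r + 4)*10) = 78740 + (-137 + 11)*((-9 + 4)*10) = 78740 - (-630)*10 = 78740 - 126*(-50) = 78740 + 6300 = 85040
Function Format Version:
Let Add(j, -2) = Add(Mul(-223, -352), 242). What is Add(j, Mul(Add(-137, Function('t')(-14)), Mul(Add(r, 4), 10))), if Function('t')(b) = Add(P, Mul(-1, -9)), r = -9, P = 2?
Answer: 85040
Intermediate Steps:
Function('t')(b) = 11 (Function('t')(b) = Add(2, Mul(-1, -9)) = Add(2, 9) = 11)
j = 78740 (j = Add(2, Add(Mul(-223, -352), 242)) = Add(2, Add(78496, 242)) = Add(2, 78738) = 78740)
Add(j, Mul(Add(-137, Function('t')(-14)), Mul(Add(r, 4), 10))) = Add(78740, Mul(Add(-137, 11), Mul(Add(-9, 4), 10))) = Add(78740, Mul(-126, Mul(-5, 10))) = Add(78740, Mul(-126, -50)) = Add(78740, 6300) = 85040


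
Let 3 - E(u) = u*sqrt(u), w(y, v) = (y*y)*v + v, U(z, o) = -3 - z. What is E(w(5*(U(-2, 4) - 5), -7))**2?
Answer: -250881416434 + 37842*I*sqrt(6307) ≈ -2.5088e+11 + 3.0053e+6*I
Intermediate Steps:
w(y, v) = v + v*y**2 (w(y, v) = y**2*v + v = v*y**2 + v = v + v*y**2)
E(u) = 3 - u**(3/2) (E(u) = 3 - u*sqrt(u) = 3 - u**(3/2))
E(w(5*(U(-2, 4) - 5), -7))**2 = (3 - (-7*(1 + (5*((-3 - 1*(-2)) - 5))**2))**(3/2))**2 = (3 - (-7*(1 + (5*((-3 + 2) - 5))**2))**(3/2))**2 = (3 - (-7*(1 + (5*(-1 - 5))**2))**(3/2))**2 = (3 - (-7*(1 + (5*(-6))**2))**(3/2))**2 = (3 - (-7*(1 + (-30)**2))**(3/2))**2 = (3 - (-7*(1 + 900))**(3/2))**2 = (3 - (-7*901)**(3/2))**2 = (3 - (-6307)**(3/2))**2 = (3 - (-6307)*I*sqrt(6307))**2 = (3 + 6307*I*sqrt(6307))**2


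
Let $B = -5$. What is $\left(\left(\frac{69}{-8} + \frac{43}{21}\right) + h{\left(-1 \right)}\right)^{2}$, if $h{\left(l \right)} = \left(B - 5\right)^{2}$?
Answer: $\frac{246333025}{28224} \approx 8727.8$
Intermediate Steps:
$h{\left(l \right)} = 100$ ($h{\left(l \right)} = \left(-5 - 5\right)^{2} = \left(-10\right)^{2} = 100$)
$\left(\left(\frac{69}{-8} + \frac{43}{21}\right) + h{\left(-1 \right)}\right)^{2} = \left(\left(\frac{69}{-8} + \frac{43}{21}\right) + 100\right)^{2} = \left(\left(69 \left(- \frac{1}{8}\right) + 43 \cdot \frac{1}{21}\right) + 100\right)^{2} = \left(\left(- \frac{69}{8} + \frac{43}{21}\right) + 100\right)^{2} = \left(- \frac{1105}{168} + 100\right)^{2} = \left(\frac{15695}{168}\right)^{2} = \frac{246333025}{28224}$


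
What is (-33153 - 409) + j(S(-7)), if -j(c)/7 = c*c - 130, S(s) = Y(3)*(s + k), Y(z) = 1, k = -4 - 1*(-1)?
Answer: -33352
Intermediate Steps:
k = -3 (k = -4 + 1 = -3)
S(s) = -3 + s (S(s) = 1*(s - 3) = 1*(-3 + s) = -3 + s)
j(c) = 910 - 7*c² (j(c) = -7*(c*c - 130) = -7*(c² - 130) = -7*(-130 + c²) = 910 - 7*c²)
(-33153 - 409) + j(S(-7)) = (-33153 - 409) + (910 - 7*(-3 - 7)²) = -33562 + (910 - 7*(-10)²) = -33562 + (910 - 7*100) = -33562 + (910 - 700) = -33562 + 210 = -33352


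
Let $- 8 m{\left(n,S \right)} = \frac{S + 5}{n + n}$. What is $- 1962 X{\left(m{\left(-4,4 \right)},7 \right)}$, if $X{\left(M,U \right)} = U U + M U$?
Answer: $- \frac{3138219}{32} \approx -98069.0$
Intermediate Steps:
$m{\left(n,S \right)} = - \frac{5 + S}{16 n}$ ($m{\left(n,S \right)} = - \frac{\left(S + 5\right) \frac{1}{n + n}}{8} = - \frac{\left(5 + S\right) \frac{1}{2 n}}{8} = - \frac{\frac{1}{2} \frac{1}{n} \left(5 + S\right)}{8} = - \frac{5 + S}{16 n}$)
$X{\left(M,U \right)} = U^{2} + M U$
$- 1962 X{\left(m{\left(-4,4 \right)},7 \right)} = - 1962 \cdot 7 \left(\frac{-5 - 4}{16 \left(-4\right)} + 7\right) = - 1962 \cdot 7 \left(\frac{1}{16} \left(- \frac{1}{4}\right) \left(-5 - 4\right) + 7\right) = - 1962 \cdot 7 \left(\frac{1}{16} \left(- \frac{1}{4}\right) \left(-9\right) + 7\right) = - 1962 \cdot 7 \left(\frac{9}{64} + 7\right) = - 1962 \cdot 7 \cdot \frac{457}{64} = \left(-1962\right) \frac{3199}{64} = - \frac{3138219}{32}$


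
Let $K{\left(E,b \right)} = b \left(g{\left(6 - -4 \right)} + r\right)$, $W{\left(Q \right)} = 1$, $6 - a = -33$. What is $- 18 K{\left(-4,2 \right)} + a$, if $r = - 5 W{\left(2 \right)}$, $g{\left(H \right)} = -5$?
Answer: $399$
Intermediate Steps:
$a = 39$ ($a = 6 - -33 = 6 + 33 = 39$)
$r = -5$ ($r = \left(-5\right) 1 = -5$)
$K{\left(E,b \right)} = - 10 b$ ($K{\left(E,b \right)} = b \left(-5 - 5\right) = b \left(-10\right) = - 10 b$)
$- 18 K{\left(-4,2 \right)} + a = - 18 \left(\left(-10\right) 2\right) + 39 = \left(-18\right) \left(-20\right) + 39 = 360 + 39 = 399$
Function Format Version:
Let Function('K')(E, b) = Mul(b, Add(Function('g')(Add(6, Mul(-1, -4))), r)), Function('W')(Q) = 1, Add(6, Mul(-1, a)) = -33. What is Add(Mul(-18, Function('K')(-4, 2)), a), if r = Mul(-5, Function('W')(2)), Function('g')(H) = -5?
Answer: 399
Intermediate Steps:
a = 39 (a = Add(6, Mul(-1, -33)) = Add(6, 33) = 39)
r = -5 (r = Mul(-5, 1) = -5)
Function('K')(E, b) = Mul(-10, b) (Function('K')(E, b) = Mul(b, Add(-5, -5)) = Mul(b, -10) = Mul(-10, b))
Add(Mul(-18, Function('K')(-4, 2)), a) = Add(Mul(-18, Mul(-10, 2)), 39) = Add(Mul(-18, -20), 39) = Add(360, 39) = 399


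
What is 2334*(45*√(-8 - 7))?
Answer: 105030*I*√15 ≈ 4.0678e+5*I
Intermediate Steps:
2334*(45*√(-8 - 7)) = 2334*(45*√(-15)) = 2334*(45*(I*√15)) = 2334*(45*I*√15) = 105030*I*√15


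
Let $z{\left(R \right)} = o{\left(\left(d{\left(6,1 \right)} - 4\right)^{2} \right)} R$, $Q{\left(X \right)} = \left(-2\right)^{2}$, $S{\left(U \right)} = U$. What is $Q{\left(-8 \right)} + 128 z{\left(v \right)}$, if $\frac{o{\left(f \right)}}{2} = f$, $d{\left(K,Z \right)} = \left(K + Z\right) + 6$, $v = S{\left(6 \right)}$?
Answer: $124420$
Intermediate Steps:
$v = 6$
$d{\left(K,Z \right)} = 6 + K + Z$
$o{\left(f \right)} = 2 f$
$Q{\left(X \right)} = 4$
$z{\left(R \right)} = 162 R$ ($z{\left(R \right)} = 2 \left(\left(6 + 6 + 1\right) - 4\right)^{2} R = 2 \left(13 - 4\right)^{2} R = 2 \cdot 9^{2} R = 2 \cdot 81 R = 162 R$)
$Q{\left(-8 \right)} + 128 z{\left(v \right)} = 4 + 128 \cdot 162 \cdot 6 = 4 + 128 \cdot 972 = 4 + 124416 = 124420$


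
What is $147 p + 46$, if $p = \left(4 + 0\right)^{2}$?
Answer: $2398$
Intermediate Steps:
$p = 16$ ($p = 4^{2} = 16$)
$147 p + 46 = 147 \cdot 16 + 46 = 2352 + 46 = 2398$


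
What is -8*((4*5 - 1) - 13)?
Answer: -48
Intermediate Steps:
-8*((4*5 - 1) - 13) = -8*((20 - 1) - 13) = -8*(19 - 13) = -8*6 = -48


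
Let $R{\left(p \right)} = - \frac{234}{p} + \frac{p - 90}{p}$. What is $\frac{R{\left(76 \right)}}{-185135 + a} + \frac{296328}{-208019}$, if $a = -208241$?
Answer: $- \frac{1107392623027}{777381980368} \approx -1.4245$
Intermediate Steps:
$R{\left(p \right)} = - \frac{234}{p} + \frac{-90 + p}{p}$ ($R{\left(p \right)} = - \frac{234}{p} + \frac{p - 90}{p} = - \frac{234}{p} + \frac{-90 + p}{p}$)
$\frac{R{\left(76 \right)}}{-185135 + a} + \frac{296328}{-208019} = \frac{\frac{1}{76} \left(-324 + 76\right)}{-185135 - 208241} + \frac{296328}{-208019} = \frac{\frac{1}{76} \left(-248\right)}{-393376} + 296328 \left(- \frac{1}{208019}\right) = \left(- \frac{62}{19}\right) \left(- \frac{1}{393376}\right) - \frac{296328}{208019} = \frac{31}{3737072} - \frac{296328}{208019} = - \frac{1107392623027}{777381980368}$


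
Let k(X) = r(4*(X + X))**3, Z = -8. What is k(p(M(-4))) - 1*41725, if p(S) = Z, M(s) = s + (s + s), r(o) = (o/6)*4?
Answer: -3223727/27 ≈ -1.1940e+5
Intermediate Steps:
r(o) = 2*o/3 (r(o) = (o*(1/6))*4 = (o/6)*4 = 2*o/3)
M(s) = 3*s (M(s) = s + 2*s = 3*s)
p(S) = -8
k(X) = 4096*X**3/27 (k(X) = (2*(4*(X + X))/3)**3 = (2*(4*(2*X))/3)**3 = (2*(8*X)/3)**3 = (16*X/3)**3 = 4096*X**3/27)
k(p(M(-4))) - 1*41725 = (4096/27)*(-8)**3 - 1*41725 = (4096/27)*(-512) - 41725 = -2097152/27 - 41725 = -3223727/27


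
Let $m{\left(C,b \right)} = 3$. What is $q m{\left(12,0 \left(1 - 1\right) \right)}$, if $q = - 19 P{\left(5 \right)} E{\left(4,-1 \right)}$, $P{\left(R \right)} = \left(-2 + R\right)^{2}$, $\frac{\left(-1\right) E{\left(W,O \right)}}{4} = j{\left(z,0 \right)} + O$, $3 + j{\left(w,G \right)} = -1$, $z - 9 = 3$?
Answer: $-10260$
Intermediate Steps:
$z = 12$ ($z = 9 + 3 = 12$)
$j{\left(w,G \right)} = -4$ ($j{\left(w,G \right)} = -3 - 1 = -4$)
$E{\left(W,O \right)} = 16 - 4 O$ ($E{\left(W,O \right)} = - 4 \left(-4 + O\right) = 16 - 4 O$)
$q = -3420$ ($q = - 19 \left(-2 + 5\right)^{2} \left(16 - -4\right) = - 19 \cdot 3^{2} \left(16 + 4\right) = \left(-19\right) 9 \cdot 20 = \left(-171\right) 20 = -3420$)
$q m{\left(12,0 \left(1 - 1\right) \right)} = \left(-3420\right) 3 = -10260$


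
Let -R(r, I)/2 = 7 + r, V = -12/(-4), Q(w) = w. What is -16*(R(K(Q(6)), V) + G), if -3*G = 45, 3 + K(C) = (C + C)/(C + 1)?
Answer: 2960/7 ≈ 422.86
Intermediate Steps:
V = 3 (V = -12*(-¼) = 3)
K(C) = -3 + 2*C/(1 + C) (K(C) = -3 + (C + C)/(C + 1) = -3 + (2*C)/(1 + C) = -3 + 2*C/(1 + C))
R(r, I) = -14 - 2*r (R(r, I) = -2*(7 + r) = -14 - 2*r)
G = -15 (G = -⅓*45 = -15)
-16*(R(K(Q(6)), V) + G) = -16*((-14 - 2*(-3 - 1*6)/(1 + 6)) - 15) = -16*((-14 - 2*(-3 - 6)/7) - 15) = -16*((-14 - 2*(-9)/7) - 15) = -16*((-14 - 2*(-9/7)) - 15) = -16*((-14 + 18/7) - 15) = -16*(-80/7 - 15) = -16*(-185/7) = 2960/7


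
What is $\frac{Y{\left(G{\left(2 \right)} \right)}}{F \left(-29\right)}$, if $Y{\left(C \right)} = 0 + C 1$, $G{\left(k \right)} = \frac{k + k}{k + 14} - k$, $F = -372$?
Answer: $- \frac{7}{43152} \approx -0.00016222$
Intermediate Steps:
$G{\left(k \right)} = - k + \frac{2 k}{14 + k}$ ($G{\left(k \right)} = \frac{2 k}{14 + k} - k = - k + \frac{2 k}{14 + k}$)
$Y{\left(C \right)} = C$ ($Y{\left(C \right)} = 0 + C = C$)
$\frac{Y{\left(G{\left(2 \right)} \right)}}{F \left(-29\right)} = \frac{\left(-1\right) 2 \frac{1}{14 + 2} \left(12 + 2\right)}{\left(-372\right) \left(-29\right)} = \frac{\left(-1\right) 2 \cdot \frac{1}{16} \cdot 14}{10788} = \left(-1\right) 2 \cdot \frac{1}{16} \cdot 14 \cdot \frac{1}{10788} = \left(- \frac{7}{4}\right) \frac{1}{10788} = - \frac{7}{43152}$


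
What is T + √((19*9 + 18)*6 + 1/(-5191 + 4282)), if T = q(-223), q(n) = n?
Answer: -223 + √104111305/303 ≈ -189.33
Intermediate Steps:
T = -223
T + √((19*9 + 18)*6 + 1/(-5191 + 4282)) = -223 + √((19*9 + 18)*6 + 1/(-5191 + 4282)) = -223 + √((171 + 18)*6 + 1/(-909)) = -223 + √(189*6 - 1/909) = -223 + √(1134 - 1/909) = -223 + √(1030805/909) = -223 + √104111305/303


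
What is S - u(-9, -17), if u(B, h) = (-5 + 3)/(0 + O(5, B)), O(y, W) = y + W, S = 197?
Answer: 393/2 ≈ 196.50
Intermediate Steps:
O(y, W) = W + y
u(B, h) = -2/(5 + B) (u(B, h) = (-5 + 3)/(0 + (B + 5)) = -2/(0 + (5 + B)) = -2/(5 + B))
S - u(-9, -17) = 197 - (-2)/(5 - 9) = 197 - (-2)/(-4) = 197 - (-2)*(-1)/4 = 197 - 1*1/2 = 197 - 1/2 = 393/2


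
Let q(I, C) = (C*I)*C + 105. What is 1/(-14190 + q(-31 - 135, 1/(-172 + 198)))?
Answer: -338/4760813 ≈ -7.0996e-5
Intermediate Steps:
q(I, C) = 105 + I*C**2 (q(I, C) = I*C**2 + 105 = 105 + I*C**2)
1/(-14190 + q(-31 - 135, 1/(-172 + 198))) = 1/(-14190 + (105 + (-31 - 135)*(1/(-172 + 198))**2)) = 1/(-14190 + (105 - 166*(1/26)**2)) = 1/(-14190 + (105 - 166*1/676)) = 1/(-14190 + (105 - 83/338)) = 1/(-14190 + 35407/338) = 1/(-4760813/338) = -338/4760813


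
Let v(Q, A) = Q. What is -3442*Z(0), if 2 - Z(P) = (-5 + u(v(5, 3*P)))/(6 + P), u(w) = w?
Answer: -6884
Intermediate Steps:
Z(P) = 2 (Z(P) = 2 - (-5 + 5)/(6 + P) = 2 - 0/(6 + P) = 2 - 1*0 = 2 + 0 = 2)
-3442*Z(0) = -3442*2 = -6884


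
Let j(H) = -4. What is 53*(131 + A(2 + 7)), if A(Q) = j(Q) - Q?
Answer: 6254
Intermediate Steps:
A(Q) = -4 - Q
53*(131 + A(2 + 7)) = 53*(131 + (-4 - (2 + 7))) = 53*(131 + (-4 - 1*9)) = 53*(131 + (-4 - 9)) = 53*(131 - 13) = 53*118 = 6254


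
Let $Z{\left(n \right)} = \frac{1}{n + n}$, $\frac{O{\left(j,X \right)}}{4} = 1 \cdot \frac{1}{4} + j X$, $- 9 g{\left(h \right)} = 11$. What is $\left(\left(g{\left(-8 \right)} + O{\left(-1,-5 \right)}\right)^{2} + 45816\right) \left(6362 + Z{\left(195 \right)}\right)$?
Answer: $\frac{928651462318}{3159} \approx 2.9397 \cdot 10^{8}$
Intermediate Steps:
$g{\left(h \right)} = - \frac{11}{9}$ ($g{\left(h \right)} = \left(- \frac{1}{9}\right) 11 = - \frac{11}{9}$)
$O{\left(j,X \right)} = 1 + 4 X j$ ($O{\left(j,X \right)} = 4 \left(1 \cdot \frac{1}{4} + j X\right) = 4 \left(1 \cdot \frac{1}{4} + X j\right) = 4 \left(\frac{1}{4} + X j\right) = 1 + 4 X j$)
$Z{\left(n \right)} = \frac{1}{2 n}$
$\left(\left(g{\left(-8 \right)} + O{\left(-1,-5 \right)}\right)^{2} + 45816\right) \left(6362 + Z{\left(195 \right)}\right) = \left(\left(- \frac{11}{9} + \left(1 + 4 \left(-5\right) \left(-1\right)\right)\right)^{2} + 45816\right) \left(6362 + \frac{1}{2 \cdot 195}\right) = \left(\left(- \frac{11}{9} + \left(1 + 20\right)\right)^{2} + 45816\right) \left(6362 + \frac{1}{2} \cdot \frac{1}{195}\right) = \left(\left(- \frac{11}{9} + 21\right)^{2} + 45816\right) \left(6362 + \frac{1}{390}\right) = \left(\left(\frac{178}{9}\right)^{2} + 45816\right) \frac{2481181}{390} = \left(\frac{31684}{81} + 45816\right) \frac{2481181}{390} = \frac{3742780}{81} \cdot \frac{2481181}{390} = \frac{928651462318}{3159}$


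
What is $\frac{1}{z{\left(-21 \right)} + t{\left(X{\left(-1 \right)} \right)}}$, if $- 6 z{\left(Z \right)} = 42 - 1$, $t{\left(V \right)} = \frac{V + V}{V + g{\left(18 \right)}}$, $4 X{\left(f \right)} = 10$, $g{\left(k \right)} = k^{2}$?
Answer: $- \frac{3918}{26713} \approx -0.14667$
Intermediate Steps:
$X{\left(f \right)} = \frac{5}{2}$ ($X{\left(f \right)} = \frac{1}{4} \cdot 10 = \frac{5}{2}$)
$t{\left(V \right)} = \frac{2 V}{324 + V}$ ($t{\left(V \right)} = \frac{V + V}{V + 18^{2}} = \frac{2 V}{V + 324} = \frac{2 V}{324 + V}$)
$z{\left(Z \right)} = - \frac{41}{6}$ ($z{\left(Z \right)} = - \frac{42 - 1}{6} = \left(- \frac{1}{6}\right) 41 = - \frac{41}{6}$)
$\frac{1}{z{\left(-21 \right)} + t{\left(X{\left(-1 \right)} \right)}} = \frac{1}{- \frac{41}{6} + 2 \cdot \frac{5}{2} \frac{1}{324 + \frac{5}{2}}} = \frac{1}{- \frac{41}{6} + 2 \cdot \frac{5}{2} \frac{1}{\frac{653}{2}}} = \frac{1}{- \frac{41}{6} + 2 \cdot \frac{5}{2} \cdot \frac{2}{653}} = \frac{1}{- \frac{41}{6} + \frac{10}{653}} = \frac{1}{- \frac{26713}{3918}} = - \frac{3918}{26713}$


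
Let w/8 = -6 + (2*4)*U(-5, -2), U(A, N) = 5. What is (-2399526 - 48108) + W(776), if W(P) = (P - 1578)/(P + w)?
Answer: -1282560617/524 ≈ -2.4476e+6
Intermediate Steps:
w = 272 (w = 8*(-6 + (2*4)*5) = 8*(-6 + 8*5) = 8*(-6 + 40) = 8*34 = 272)
W(P) = (-1578 + P)/(272 + P) (W(P) = (P - 1578)/(P + 272) = (-1578 + P)/(272 + P))
(-2399526 - 48108) + W(776) = (-2399526 - 48108) + (-1578 + 776)/(272 + 776) = -2447634 - 802/1048 = -2447634 + (1/1048)*(-802) = -2447634 - 401/524 = -1282560617/524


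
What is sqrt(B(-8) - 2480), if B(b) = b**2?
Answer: 4*I*sqrt(151) ≈ 49.153*I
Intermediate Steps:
sqrt(B(-8) - 2480) = sqrt((-8)**2 - 2480) = sqrt(64 - 2480) = sqrt(-2416) = 4*I*sqrt(151)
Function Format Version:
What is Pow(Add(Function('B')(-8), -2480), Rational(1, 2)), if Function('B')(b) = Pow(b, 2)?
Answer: Mul(4, I, Pow(151, Rational(1, 2))) ≈ Mul(49.153, I)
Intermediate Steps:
Pow(Add(Function('B')(-8), -2480), Rational(1, 2)) = Pow(Add(Pow(-8, 2), -2480), Rational(1, 2)) = Pow(Add(64, -2480), Rational(1, 2)) = Pow(-2416, Rational(1, 2)) = Mul(4, I, Pow(151, Rational(1, 2)))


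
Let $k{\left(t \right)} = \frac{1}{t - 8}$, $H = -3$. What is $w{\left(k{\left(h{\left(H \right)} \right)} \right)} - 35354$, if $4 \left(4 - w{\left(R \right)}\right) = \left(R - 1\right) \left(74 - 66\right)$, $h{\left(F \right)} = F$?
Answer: $- \frac{388826}{11} \approx -35348.0$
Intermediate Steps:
$k{\left(t \right)} = \frac{1}{-8 + t}$
$w{\left(R \right)} = 6 - 2 R$ ($w{\left(R \right)} = 4 - \frac{\left(R - 1\right) \left(74 - 66\right)}{4} = 4 - \frac{\left(-1 + R\right) 8}{4} = 4 - \frac{-8 + 8 R}{4} = 4 - \left(-2 + 2 R\right) = 6 - 2 R$)
$w{\left(k{\left(h{\left(H \right)} \right)} \right)} - 35354 = \left(6 - \frac{2}{-8 - 3}\right) - 35354 = \left(6 - \frac{2}{-11}\right) - 35354 = \left(6 - - \frac{2}{11}\right) - 35354 = \left(6 + \frac{2}{11}\right) - 35354 = \frac{68}{11} - 35354 = - \frac{388826}{11}$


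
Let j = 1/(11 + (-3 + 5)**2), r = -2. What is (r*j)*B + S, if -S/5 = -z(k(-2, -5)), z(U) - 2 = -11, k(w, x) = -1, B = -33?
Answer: -203/5 ≈ -40.600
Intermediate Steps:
z(U) = -9 (z(U) = 2 - 11 = -9)
S = -45 (S = -(-5)*(-9) = -5*9 = -45)
j = 1/15 (j = 1/(11 + 2**2) = 1/(11 + 4) = 1/15 ≈ 0.066667)
(r*j)*B + S = -2*1/15*(-33) - 45 = -2/15*(-33) - 45 = 22/5 - 45 = -203/5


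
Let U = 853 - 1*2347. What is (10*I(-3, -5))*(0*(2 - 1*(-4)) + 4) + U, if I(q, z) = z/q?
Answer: -4282/3 ≈ -1427.3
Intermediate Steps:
U = -1494 (U = 853 - 2347 = -1494)
(10*I(-3, -5))*(0*(2 - 1*(-4)) + 4) + U = (10*(-5/(-3)))*(0*(2 - 1*(-4)) + 4) - 1494 = (10*(-5*(-⅓)))*(0*(2 + 4) + 4) - 1494 = (10*(5/3))*(0*6 + 4) - 1494 = 50*(0 + 4)/3 - 1494 = (50/3)*4 - 1494 = 200/3 - 1494 = -4282/3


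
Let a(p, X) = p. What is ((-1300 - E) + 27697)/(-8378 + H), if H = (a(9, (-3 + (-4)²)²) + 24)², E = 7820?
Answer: -18577/7289 ≈ -2.5486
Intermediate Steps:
H = 1089 (H = (9 + 24)² = 33² = 1089)
((-1300 - E) + 27697)/(-8378 + H) = ((-1300 - 1*7820) + 27697)/(-8378 + 1089) = ((-1300 - 7820) + 27697)/(-7289) = (-9120 + 27697)*(-1/7289) = 18577*(-1/7289) = -18577/7289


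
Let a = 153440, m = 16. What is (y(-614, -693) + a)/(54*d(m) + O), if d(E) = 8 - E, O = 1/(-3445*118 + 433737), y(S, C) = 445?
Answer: -4189826895/11762063 ≈ -356.22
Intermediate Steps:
O = 1/27227 (O = 1/(-406510 + 433737) = 1/27227 ≈ 3.6728e-5)
(y(-614, -693) + a)/(54*d(m) + O) = (445 + 153440)/(54*(8 - 1*16) + 1/27227) = 153885/(54*(8 - 16) + 1/27227) = 153885/(54*(-8) + 1/27227) = 153885/(-432 + 1/27227) = 153885/(-11762063/27227) = 153885*(-27227/11762063) = -4189826895/11762063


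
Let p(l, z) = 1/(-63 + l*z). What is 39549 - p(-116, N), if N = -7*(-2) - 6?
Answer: 39193060/991 ≈ 39549.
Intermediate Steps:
N = 8 (N = 14 - 6 = 8)
39549 - p(-116, N) = 39549 - 1/(-63 - 116*8) = 39549 - 1/(-63 - 928) = 39549 - 1/(-991) = 39549 - 1*(-1/991) = 39549 + 1/991 = 39193060/991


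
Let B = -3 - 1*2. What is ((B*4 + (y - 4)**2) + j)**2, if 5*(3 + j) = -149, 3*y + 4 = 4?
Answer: 33856/25 ≈ 1354.2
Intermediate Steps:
y = 0 (y = -4/3 + (1/3)*4 = -4/3 + 4/3 = 0)
j = -164/5 (j = -3 + (1/5)*(-149) = -3 - 149/5 = -164/5 ≈ -32.800)
B = -5 (B = -3 - 2 = -5)
((B*4 + (y - 4)**2) + j)**2 = ((-5*4 + (0 - 4)**2) - 164/5)**2 = ((-20 + (-4)**2) - 164/5)**2 = ((-20 + 16) - 164/5)**2 = (-4 - 164/5)**2 = (-184/5)**2 = 33856/25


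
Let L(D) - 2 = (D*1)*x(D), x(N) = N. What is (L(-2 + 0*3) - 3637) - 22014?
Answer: -25645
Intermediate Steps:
L(D) = 2 + D² (L(D) = 2 + (D*1)*D = 2 + D*D = 2 + D²)
(L(-2 + 0*3) - 3637) - 22014 = ((2 + (-2 + 0*3)²) - 3637) - 22014 = ((2 + (-2 + 0)²) - 3637) - 22014 = ((2 + (-2)²) - 3637) - 22014 = ((2 + 4) - 3637) - 22014 = (6 - 3637) - 22014 = -3631 - 22014 = -25645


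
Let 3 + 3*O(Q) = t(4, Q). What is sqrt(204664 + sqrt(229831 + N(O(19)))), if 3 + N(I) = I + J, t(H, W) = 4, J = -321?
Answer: sqrt(1841976 + 3*sqrt(2065566))/3 ≈ 452.93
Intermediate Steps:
O(Q) = 1/3 (O(Q) = -1 + (1/3)*4 = -1 + 4/3 = 1/3)
N(I) = -324 + I (N(I) = -3 + (I - 321) = -3 + (-321 + I) = -324 + I)
sqrt(204664 + sqrt(229831 + N(O(19)))) = sqrt(204664 + sqrt(229831 + (-324 + 1/3))) = sqrt(204664 + sqrt(229831 - 971/3)) = sqrt(204664 + sqrt(688522/3)) = sqrt(204664 + sqrt(2065566)/3)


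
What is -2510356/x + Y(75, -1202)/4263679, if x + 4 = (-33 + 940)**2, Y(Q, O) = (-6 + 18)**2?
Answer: -10703233698844/3507494210955 ≈ -3.0515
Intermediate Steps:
Y(Q, O) = 144 (Y(Q, O) = 12**2 = 144)
x = 822645 (x = -4 + (-33 + 940)**2 = -4 + 907**2 = -4 + 822649 = 822645)
-2510356/x + Y(75, -1202)/4263679 = -2510356/822645 + 144/4263679 = -10703233698844/3507494210955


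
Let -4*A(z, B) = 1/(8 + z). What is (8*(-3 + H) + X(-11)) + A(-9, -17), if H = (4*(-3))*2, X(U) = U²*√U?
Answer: -863/4 + 121*I*√11 ≈ -215.75 + 401.31*I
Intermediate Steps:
X(U) = U^(5/2)
H = -24 (H = -12*2 = -24)
A(z, B) = -1/(4*(8 + z))
(8*(-3 + H) + X(-11)) + A(-9, -17) = (8*(-3 - 24) + (-11)^(5/2)) - 1/(32 + 4*(-9)) = (8*(-27) + 121*I*√11) - 1/(32 - 36) = (-216 + 121*I*√11) - 1/(-4) = (-216 + 121*I*√11) - 1*(-¼) = (-216 + 121*I*√11) + ¼ = -863/4 + 121*I*√11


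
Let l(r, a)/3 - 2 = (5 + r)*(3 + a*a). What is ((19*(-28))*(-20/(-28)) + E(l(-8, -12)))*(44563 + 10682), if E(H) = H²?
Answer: 95800851705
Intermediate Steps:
l(r, a) = 6 + 3*(3 + a²)*(5 + r) (l(r, a) = 6 + 3*((5 + r)*(3 + a*a)) = 6 + 3*((5 + r)*(3 + a²)) = 6 + 3*((3 + a²)*(5 + r)) = 6 + 3*(3 + a²)*(5 + r))
((19*(-28))*(-20/(-28)) + E(l(-8, -12)))*(44563 + 10682) = ((19*(-28))*(-20/(-28)) + (51 + 9*(-8) + 15*(-12)² + 3*(-8)*(-12)²)²)*(44563 + 10682) = (-(-10640)*(-1)/28 + (51 - 72 + 15*144 + 3*(-8)*144)²)*55245 = (-532*5/7 + (51 - 72 + 2160 - 3456)²)*55245 = (-380 + (-1317)²)*55245 = (-380 + 1734489)*55245 = 1734109*55245 = 95800851705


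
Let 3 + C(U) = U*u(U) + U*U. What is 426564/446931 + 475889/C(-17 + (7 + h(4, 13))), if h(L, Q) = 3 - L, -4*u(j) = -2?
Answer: 15758335934/3724425 ≈ 4231.1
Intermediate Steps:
u(j) = ½ (u(j) = -¼*(-2) = ½)
C(U) = -3 + U² + U/2 (C(U) = -3 + (U*(½) + U*U) = -3 + (U/2 + U²) = -3 + (U² + U/2) = -3 + U² + U/2)
426564/446931 + 475889/C(-17 + (7 + h(4, 13))) = 426564/446931 + 475889/(-3 + (-17 + (7 + (3 - 1*4)))² + (-17 + (7 + (3 - 1*4)))/2) = 426564*(1/446931) + 475889/(-3 + (-17 + (7 + (3 - 4)))² + (-17 + (7 + (3 - 4)))/2) = 47396/49659 + 475889/(-3 + (-17 + (7 - 1))² + (-17 + (7 - 1))/2) = 47396/49659 + 475889/(-3 + (-17 + 6)² + (-17 + 6)/2) = 47396/49659 + 475889/(-3 + (-11)² + (½)*(-11)) = 47396/49659 + 475889/(-3 + 121 - 11/2) = 47396/49659 + 475889/(225/2) = 47396/49659 + 475889*(2/225) = 47396/49659 + 951778/225 = 15758335934/3724425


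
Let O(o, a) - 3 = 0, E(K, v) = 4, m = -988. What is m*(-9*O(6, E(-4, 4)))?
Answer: 26676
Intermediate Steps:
O(o, a) = 3 (O(o, a) = 3 + 0 = 3)
m*(-9*O(6, E(-4, 4))) = -(-8892)*3 = -988*(-27) = 26676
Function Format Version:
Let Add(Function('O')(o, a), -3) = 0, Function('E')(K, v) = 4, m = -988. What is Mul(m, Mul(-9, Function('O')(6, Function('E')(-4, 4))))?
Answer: 26676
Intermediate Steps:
Function('O')(o, a) = 3 (Function('O')(o, a) = Add(3, 0) = 3)
Mul(m, Mul(-9, Function('O')(6, Function('E')(-4, 4)))) = Mul(-988, Mul(-9, 3)) = Mul(-988, -27) = 26676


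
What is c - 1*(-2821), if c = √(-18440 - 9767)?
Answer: 2821 + I*√28207 ≈ 2821.0 + 167.95*I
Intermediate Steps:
c = I*√28207 (c = √(-28207) = I*√28207 ≈ 167.95*I)
c - 1*(-2821) = I*√28207 - 1*(-2821) = I*√28207 + 2821 = 2821 + I*√28207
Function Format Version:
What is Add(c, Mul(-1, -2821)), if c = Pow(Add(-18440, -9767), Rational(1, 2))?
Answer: Add(2821, Mul(I, Pow(28207, Rational(1, 2)))) ≈ Add(2821.0, Mul(167.95, I))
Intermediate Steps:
c = Mul(I, Pow(28207, Rational(1, 2))) (c = Pow(-28207, Rational(1, 2)) = Mul(I, Pow(28207, Rational(1, 2))) ≈ Mul(167.95, I))
Add(c, Mul(-1, -2821)) = Add(Mul(I, Pow(28207, Rational(1, 2))), Mul(-1, -2821)) = Add(Mul(I, Pow(28207, Rational(1, 2))), 2821) = Add(2821, Mul(I, Pow(28207, Rational(1, 2))))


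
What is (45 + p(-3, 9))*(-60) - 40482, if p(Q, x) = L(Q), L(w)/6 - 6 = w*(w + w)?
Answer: -51822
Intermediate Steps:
L(w) = 36 + 12*w² (L(w) = 36 + 6*(w*(w + w)) = 36 + 6*(w*(2*w)) = 36 + 6*(2*w²) = 36 + 12*w²)
p(Q, x) = 36 + 12*Q²
(45 + p(-3, 9))*(-60) - 40482 = (45 + (36 + 12*(-3)²))*(-60) - 40482 = (45 + (36 + 12*9))*(-60) - 40482 = (45 + (36 + 108))*(-60) - 40482 = (45 + 144)*(-60) - 40482 = 189*(-60) - 40482 = -11340 - 40482 = -51822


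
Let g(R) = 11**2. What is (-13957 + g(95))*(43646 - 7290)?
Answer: -503021616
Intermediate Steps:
g(R) = 121
(-13957 + g(95))*(43646 - 7290) = (-13957 + 121)*(43646 - 7290) = -13836*36356 = -503021616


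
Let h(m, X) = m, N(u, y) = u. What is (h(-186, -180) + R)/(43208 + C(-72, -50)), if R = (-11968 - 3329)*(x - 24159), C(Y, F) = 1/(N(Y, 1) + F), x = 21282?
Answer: 1789710842/1757125 ≈ 1018.5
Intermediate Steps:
C(Y, F) = 1/(F + Y) (C(Y, F) = 1/(Y + F) = 1/(F + Y))
R = 44009469 (R = (-11968 - 3329)*(21282 - 24159) = -15297*(-2877) = 44009469)
(h(-186, -180) + R)/(43208 + C(-72, -50)) = (-186 + 44009469)/(43208 + 1/(-50 - 72)) = 44009283/(43208 + 1/(-122)) = 44009283/(43208 - 1/122) = 44009283/(5271375/122) = 44009283*(122/5271375) = 1789710842/1757125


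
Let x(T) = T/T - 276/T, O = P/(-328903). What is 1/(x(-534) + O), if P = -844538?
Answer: 29272367/119565787 ≈ 0.24482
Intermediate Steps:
O = 844538/328903 (O = -844538/(-328903) = -844538*(-1/328903) = 844538/328903 ≈ 2.5677)
x(T) = 1 - 276/T
1/(x(-534) + O) = 1/((-276 - 534)/(-534) + 844538/328903) = 1/(-1/534*(-810) + 844538/328903) = 1/(135/89 + 844538/328903) = 1/(119565787/29272367) = 29272367/119565787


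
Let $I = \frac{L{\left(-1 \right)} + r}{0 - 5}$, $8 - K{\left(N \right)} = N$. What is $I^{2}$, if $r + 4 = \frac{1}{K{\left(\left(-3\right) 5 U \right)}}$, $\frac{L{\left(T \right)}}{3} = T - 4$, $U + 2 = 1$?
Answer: $\frac{17956}{1225} \approx 14.658$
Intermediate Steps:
$U = -1$ ($U = -2 + 1 = -1$)
$L{\left(T \right)} = -12 + 3 T$ ($L{\left(T \right)} = 3 \left(T - 4\right) = 3 \left(-4 + T\right) = -12 + 3 T$)
$K{\left(N \right)} = 8 - N$
$r = - \frac{29}{7}$ ($r = -4 + \frac{1}{8 - \left(-3\right) 5 \left(-1\right)} = -4 + \frac{1}{8 - \left(-15\right) \left(-1\right)} = -4 + \frac{1}{8 - 15} = -4 + \frac{1}{-7} = -4 - \frac{1}{7} = - \frac{29}{7} \approx -4.1429$)
$I = \frac{134}{35}$ ($I = \frac{\left(-12 + 3 \left(-1\right)\right) - \frac{29}{7}}{0 - 5} = \frac{\left(-12 - 3\right) - \frac{29}{7}}{-5} = \left(-15 - \frac{29}{7}\right) \left(- \frac{1}{5}\right) = \left(- \frac{134}{7}\right) \left(- \frac{1}{5}\right) = \frac{134}{35} \approx 3.8286$)
$I^{2} = \left(\frac{134}{35}\right)^{2} = \frac{17956}{1225}$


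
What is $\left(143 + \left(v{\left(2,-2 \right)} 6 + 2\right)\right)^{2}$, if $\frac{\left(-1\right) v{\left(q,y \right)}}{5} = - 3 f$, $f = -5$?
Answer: $93025$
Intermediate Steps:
$v{\left(q,y \right)} = -75$ ($v{\left(q,y \right)} = - 5 \left(\left(-3\right) \left(-5\right)\right) = \left(-5\right) 15 = -75$)
$\left(143 + \left(v{\left(2,-2 \right)} 6 + 2\right)\right)^{2} = \left(143 + \left(\left(-75\right) 6 + 2\right)\right)^{2} = \left(143 + \left(-450 + 2\right)\right)^{2} = \left(143 - 448\right)^{2} = \left(-305\right)^{2} = 93025$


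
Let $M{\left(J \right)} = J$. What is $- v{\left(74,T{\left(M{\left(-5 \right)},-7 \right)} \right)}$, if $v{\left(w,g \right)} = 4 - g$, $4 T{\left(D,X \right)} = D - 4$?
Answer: $- \frac{25}{4} \approx -6.25$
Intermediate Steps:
$T{\left(D,X \right)} = -1 + \frac{D}{4}$ ($T{\left(D,X \right)} = \frac{D - 4}{4} = \frac{-4 + D}{4} = -1 + \frac{D}{4}$)
$- v{\left(74,T{\left(M{\left(-5 \right)},-7 \right)} \right)} = - (4 - \left(-1 + \frac{1}{4} \left(-5\right)\right)) = - (4 - \left(-1 - \frac{5}{4}\right)) = - (4 - - \frac{9}{4}) = - (4 + \frac{9}{4}) = \left(-1\right) \frac{25}{4} = - \frac{25}{4}$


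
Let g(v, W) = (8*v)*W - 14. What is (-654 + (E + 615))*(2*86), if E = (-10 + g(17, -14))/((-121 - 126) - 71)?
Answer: -900764/159 ≈ -5665.2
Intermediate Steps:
g(v, W) = -14 + 8*W*v (g(v, W) = 8*W*v - 14 = -14 + 8*W*v)
E = 964/159 (E = (-10 + (-14 + 8*(-14)*17))/((-121 - 126) - 71) = (-10 + (-14 - 1904))/(-247 - 71) = (-10 - 1918)/(-318) = -1928*(-1/318) = 964/159 ≈ 6.0629)
(-654 + (E + 615))*(2*86) = (-654 + (964/159 + 615))*(2*86) = (-654 + 98749/159)*172 = -5237/159*172 = -900764/159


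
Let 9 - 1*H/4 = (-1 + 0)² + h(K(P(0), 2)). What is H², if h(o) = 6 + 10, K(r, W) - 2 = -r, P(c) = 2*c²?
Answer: 1024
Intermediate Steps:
K(r, W) = 2 - r
h(o) = 16
H = -32 (H = 36 - 4*((-1 + 0)² + 16) = 36 - 4*((-1)² + 16) = 36 - 4*(1 + 16) = 36 - 4*17 = 36 - 68 = -32)
H² = (-32)² = 1024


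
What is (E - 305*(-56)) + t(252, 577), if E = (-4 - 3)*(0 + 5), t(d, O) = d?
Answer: 17297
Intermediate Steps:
E = -35 (E = -7*5 = -35)
(E - 305*(-56)) + t(252, 577) = (-35 - 305*(-56)) + 252 = (-35 + 17080) + 252 = 17045 + 252 = 17297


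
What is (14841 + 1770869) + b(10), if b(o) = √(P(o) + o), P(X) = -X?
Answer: 1785710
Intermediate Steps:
b(o) = 0 (b(o) = √(-o + o) = √0 = 0)
(14841 + 1770869) + b(10) = (14841 + 1770869) + 0 = 1785710 + 0 = 1785710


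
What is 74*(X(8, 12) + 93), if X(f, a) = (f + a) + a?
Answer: 9250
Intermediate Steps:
X(f, a) = f + 2*a (X(f, a) = (a + f) + a = f + 2*a)
74*(X(8, 12) + 93) = 74*((8 + 2*12) + 93) = 74*((8 + 24) + 93) = 74*(32 + 93) = 74*125 = 9250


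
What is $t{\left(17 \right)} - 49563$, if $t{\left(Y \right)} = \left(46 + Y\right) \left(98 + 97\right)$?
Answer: $-37278$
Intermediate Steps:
$t{\left(Y \right)} = 8970 + 195 Y$ ($t{\left(Y \right)} = \left(46 + Y\right) 195 = 8970 + 195 Y$)
$t{\left(17 \right)} - 49563 = \left(8970 + 195 \cdot 17\right) - 49563 = \left(8970 + 3315\right) - 49563 = 12285 - 49563 = -37278$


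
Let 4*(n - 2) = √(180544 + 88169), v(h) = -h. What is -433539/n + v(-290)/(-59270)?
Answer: 82218950075/1592282623 - 5202468*√29857/268649 ≈ -3294.5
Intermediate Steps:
n = 2 + 3*√29857/4 (n = 2 + √(180544 + 88169)/4 = 2 + √268713/4 = 2 + (3*√29857)/4 = 2 + 3*√29857/4 ≈ 131.59)
-433539/n + v(-290)/(-59270) = -433539/(2 + 3*√29857/4) - 1*(-290)/(-59270) = -433539/(2 + 3*√29857/4) + 290*(-1/59270) = -433539/(2 + 3*√29857/4) - 29/5927 = -29/5927 - 433539/(2 + 3*√29857/4)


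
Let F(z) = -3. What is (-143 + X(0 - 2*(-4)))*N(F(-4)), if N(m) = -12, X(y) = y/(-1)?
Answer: 1812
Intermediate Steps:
X(y) = -y (X(y) = y*(-1) = -y)
(-143 + X(0 - 2*(-4)))*N(F(-4)) = (-143 - (0 - 2*(-4)))*(-12) = (-143 - (0 + 8))*(-12) = (-143 - 1*8)*(-12) = (-143 - 8)*(-12) = -151*(-12) = 1812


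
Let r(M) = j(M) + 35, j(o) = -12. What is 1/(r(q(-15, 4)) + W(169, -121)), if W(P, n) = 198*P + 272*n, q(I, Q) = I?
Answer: 1/573 ≈ 0.0017452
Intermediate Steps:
r(M) = 23 (r(M) = -12 + 35 = 23)
1/(r(q(-15, 4)) + W(169, -121)) = 1/(23 + (198*169 + 272*(-121))) = 1/(23 + (33462 - 32912)) = 1/(23 + 550) = 1/573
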